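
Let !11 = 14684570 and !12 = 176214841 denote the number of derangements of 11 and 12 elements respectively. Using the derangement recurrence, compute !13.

!13 = (13-1)·(!12 + !11) = 12·(176214841 + 14684570) = 12·190899411 = 2290792932.

2290792932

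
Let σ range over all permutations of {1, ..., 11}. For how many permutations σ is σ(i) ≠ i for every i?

14684570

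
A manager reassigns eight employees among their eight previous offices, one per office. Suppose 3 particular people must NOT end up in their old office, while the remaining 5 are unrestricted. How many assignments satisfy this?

27240

Inclusion-exclusion on the 3 forbidden self-matches:
Σ_{j=0}^{3} (-1)^j C(3,j)(8-j)!
= C(3,0)·8! - C(3,1)·7! + C(3,2)·6! - C(3,3)·5!
= 40320 - 15120 + 2160 - 120
= 27240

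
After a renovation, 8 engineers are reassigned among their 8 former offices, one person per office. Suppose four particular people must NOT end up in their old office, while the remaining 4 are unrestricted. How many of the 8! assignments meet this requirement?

24024

Let A_j be the event that the j-th constrained one is fixed. By inclusion-exclusion over the 4 events:
Σ_{j=0}^{4} (-1)^j C(4,j)(8-j)!
= C(4,0)·8! - C(4,1)·7! + C(4,2)·6! - C(4,3)·5! + C(4,4)·4!
= 40320 - 20160 + 4320 - 480 + 24
= 24024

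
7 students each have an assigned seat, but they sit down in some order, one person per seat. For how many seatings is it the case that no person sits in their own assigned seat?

1854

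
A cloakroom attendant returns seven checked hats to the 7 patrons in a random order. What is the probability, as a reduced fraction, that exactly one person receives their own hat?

Favorable outcomes: C(7,1)·!6 = 7·265 = 1855.
Total outcomes: 7! = 5040.
Probability = 1855/5040 = 53/144.

53/144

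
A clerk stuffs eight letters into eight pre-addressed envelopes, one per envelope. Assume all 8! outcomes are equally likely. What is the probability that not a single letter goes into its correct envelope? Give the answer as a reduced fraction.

Favorable outcomes: !8 = 14833.
Total outcomes: 8! = 40320.
Probability = 14833/40320 = 2119/5760.

2119/5760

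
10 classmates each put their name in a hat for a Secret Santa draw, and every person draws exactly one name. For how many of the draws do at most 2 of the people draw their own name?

3337406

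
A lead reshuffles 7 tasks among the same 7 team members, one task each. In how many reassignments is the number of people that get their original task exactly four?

Pick the 4 fixed positions: C(7,4) = 35 ways.
The remaining 3 must be deranged: !3 = 2.
Total: 35 × 2 = 70.

70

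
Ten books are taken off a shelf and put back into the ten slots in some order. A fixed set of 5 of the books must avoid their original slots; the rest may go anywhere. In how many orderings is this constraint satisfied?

2170680

Let A_j be the event that the j-th constrained one is fixed. By inclusion-exclusion over the 5 events:
Σ_{j=0}^{5} (-1)^j C(5,j)(10-j)!
= C(5,0)·10! - C(5,1)·9! + C(5,2)·8! - C(5,3)·7! + C(5,4)·6! - C(5,5)·5!
= 3628800 - 1814400 + 403200 - 50400 + 3600 - 120
= 2170680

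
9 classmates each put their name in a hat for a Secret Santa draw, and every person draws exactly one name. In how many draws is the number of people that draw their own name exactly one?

133497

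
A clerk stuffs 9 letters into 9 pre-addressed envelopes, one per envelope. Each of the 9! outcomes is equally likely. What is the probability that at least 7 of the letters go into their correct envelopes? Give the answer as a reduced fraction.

37/362880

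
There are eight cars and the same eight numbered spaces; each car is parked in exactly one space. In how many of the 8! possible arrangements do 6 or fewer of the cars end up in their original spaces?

Sum C(8,i)·!(8-i) for i = 0..6:
  i=0: C(8,0)·!8 = 1·14833 = 14833
  i=1: C(8,1)·!7 = 8·1854 = 14832
  i=2: C(8,2)·!6 = 28·265 = 7420
  i=3: C(8,3)·!5 = 56·44 = 2464
  i=4: C(8,4)·!4 = 70·9 = 630
  i=5: C(8,5)·!3 = 56·2 = 112
  i=6: C(8,6)·!2 = 28·1 = 28
Total = 40319.

40319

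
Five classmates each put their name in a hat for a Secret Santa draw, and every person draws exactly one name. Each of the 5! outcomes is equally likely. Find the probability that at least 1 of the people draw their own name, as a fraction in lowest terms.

Favorable outcomes: Σ_{i≥1} C(5,i)·!(5-i) = 5·9 + 10·2 + 10·1 + 5·0 + 1·1 = 76.
Total outcomes: 5! = 120.
Probability = 76/120 = 19/30.

19/30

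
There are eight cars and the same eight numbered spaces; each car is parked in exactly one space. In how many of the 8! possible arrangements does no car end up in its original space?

14833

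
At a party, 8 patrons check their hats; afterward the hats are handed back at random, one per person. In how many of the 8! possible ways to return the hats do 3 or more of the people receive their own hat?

3235

Sum C(8,i)·!(8-i) for i = 3..8:
  i=3: C(8,3)·!5 = 56·44 = 2464
  i=4: C(8,4)·!4 = 70·9 = 630
  i=5: C(8,5)·!3 = 56·2 = 112
  i=6: C(8,6)·!2 = 28·1 = 28
  i=7: C(8,7)·!1 = 8·0 = 0
  i=8: C(8,8)·!0 = 1·1 = 1
Total = 3235.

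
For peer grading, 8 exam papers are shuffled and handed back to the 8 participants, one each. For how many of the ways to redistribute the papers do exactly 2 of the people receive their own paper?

7420

Choose which 2 of the 8 are fixed: C(8,2) = 28.
The remaining 6 must be deranged: !6 = 265.
Total: 28 × 265 = 7420.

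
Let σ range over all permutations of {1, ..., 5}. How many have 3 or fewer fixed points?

Sum C(5,i)·!(5-i) for i = 0..3:
  i=0: C(5,0)·!5 = 1·44 = 44
  i=1: C(5,1)·!4 = 5·9 = 45
  i=2: C(5,2)·!3 = 10·2 = 20
  i=3: C(5,3)·!2 = 10·1 = 10
Total = 119.

119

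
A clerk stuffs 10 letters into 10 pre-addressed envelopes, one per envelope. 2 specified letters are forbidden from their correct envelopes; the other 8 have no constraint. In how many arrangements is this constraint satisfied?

2943360

Let A_j be the event that the j-th constrained one is fixed. By inclusion-exclusion over the 2 events:
Σ_{j=0}^{2} (-1)^j C(2,j)(10-j)!
= C(2,0)·10! - C(2,1)·9! + C(2,2)·8!
= 3628800 - 725760 + 40320
= 2943360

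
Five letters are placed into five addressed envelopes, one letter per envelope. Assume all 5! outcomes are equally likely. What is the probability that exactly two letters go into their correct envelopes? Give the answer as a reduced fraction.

1/6

Favorable outcomes: C(5,2)·!3 = 10·2 = 20.
Total outcomes: 5! = 120.
Probability = 20/120 = 1/6.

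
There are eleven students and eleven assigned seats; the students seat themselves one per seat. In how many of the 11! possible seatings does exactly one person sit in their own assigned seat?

Choose which one of the 11 is fixed: C(11,1) = 11.
The remaining 10 must be deranged: !10 = 1334961.
Total: 11 × 1334961 = 14684571.

14684571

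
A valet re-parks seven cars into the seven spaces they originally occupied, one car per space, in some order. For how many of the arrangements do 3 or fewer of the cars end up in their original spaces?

Sum C(7,i)·!(7-i) for i = 0..3:
  i=0: C(7,0)·!7 = 1·1854 = 1854
  i=1: C(7,1)·!6 = 7·265 = 1855
  i=2: C(7,2)·!5 = 21·44 = 924
  i=3: C(7,3)·!4 = 35·9 = 315
Total = 4948.

4948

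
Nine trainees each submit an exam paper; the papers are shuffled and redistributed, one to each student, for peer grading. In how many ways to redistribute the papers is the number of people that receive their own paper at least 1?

229384

Sum C(9,i)·!(9-i) for i = 1..9:
  i=1: C(9,1)·!8 = 9·14833 = 133497
  i=2: C(9,2)·!7 = 36·1854 = 66744
  i=3: C(9,3)·!6 = 84·265 = 22260
  i=4: C(9,4)·!5 = 126·44 = 5544
  i=5: C(9,5)·!4 = 126·9 = 1134
  i=6: C(9,6)·!3 = 84·2 = 168
  i=7: C(9,7)·!2 = 36·1 = 36
  i=8: C(9,8)·!1 = 9·0 = 0
  i=9: C(9,9)·!0 = 1·1 = 1
Total = 229384.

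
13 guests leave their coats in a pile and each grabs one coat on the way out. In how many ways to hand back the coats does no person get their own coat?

The number of derangements of 13 is !13 = Σ_{k=0}^{13} (-1)^k·13!/k!
= 13! - 13!/1! + 13!/2! - 13!/3! + 13!/4! - 13!/5! + 13!/6! - 13!/7! + 13!/8! - 13!/9! + 13!/10! - 13!/11! + 13!/12! - 13!/13!
= 6227020800 - 6227020800 + 3113510400 - 1037836800 + 259459200 - 51891840 + 8648640 - 1235520 + 154440 - 17160 + 1716 - 156 + 13 - 1
= 2290792932

2290792932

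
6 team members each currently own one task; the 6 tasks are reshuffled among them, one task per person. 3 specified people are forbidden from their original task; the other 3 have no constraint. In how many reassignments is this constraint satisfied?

426

Inclusion-exclusion on the 3 forbidden self-matches:
Σ_{j=0}^{3} (-1)^j C(3,j)(6-j)!
= C(3,0)·6! - C(3,1)·5! + C(3,2)·4! - C(3,3)·3!
= 720 - 360 + 72 - 6
= 426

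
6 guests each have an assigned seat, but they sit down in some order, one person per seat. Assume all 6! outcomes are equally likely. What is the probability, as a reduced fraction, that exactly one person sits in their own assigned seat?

11/30

Favorable outcomes: C(6,1)·!5 = 6·44 = 264.
Total outcomes: 6! = 720.
Probability = 264/720 = 11/30.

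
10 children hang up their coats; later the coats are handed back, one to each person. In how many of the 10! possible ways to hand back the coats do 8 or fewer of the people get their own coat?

3628799

Sum C(10,i)·!(10-i) for i = 0..8:
  i=0: C(10,0)·!10 = 1·1334961 = 1334961
  i=1: C(10,1)·!9 = 10·133496 = 1334960
  i=2: C(10,2)·!8 = 45·14833 = 667485
  i=3: C(10,3)·!7 = 120·1854 = 222480
  i=4: C(10,4)·!6 = 210·265 = 55650
  i=5: C(10,5)·!5 = 252·44 = 11088
  i=6: C(10,6)·!4 = 210·9 = 1890
  i=7: C(10,7)·!3 = 120·2 = 240
  i=8: C(10,8)·!2 = 45·1 = 45
Total = 3628799.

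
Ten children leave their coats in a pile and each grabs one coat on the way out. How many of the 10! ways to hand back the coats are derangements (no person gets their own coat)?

!10 is the nearest integer to 10!/e.
10! = 3628800, and 3628800/e ≈ 1334960.92, so !10 = 1334961.

1334961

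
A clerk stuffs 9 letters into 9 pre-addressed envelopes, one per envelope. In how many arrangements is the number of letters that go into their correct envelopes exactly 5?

1134

Choose which 5 of the 9 are fixed: C(9,5) = 126.
The other 4 form a derangement: !4 = 9.
Total: 126 × 9 = 1134.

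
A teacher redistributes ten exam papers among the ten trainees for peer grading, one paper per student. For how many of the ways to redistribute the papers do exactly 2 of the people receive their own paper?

667485

Pick the 2 fixed positions: C(10,2) = 45 ways.
The remaining 8 must be deranged: !8 = 14833.
Total: 45 × 14833 = 667485.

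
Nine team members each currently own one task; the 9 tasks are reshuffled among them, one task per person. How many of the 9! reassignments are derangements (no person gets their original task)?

133496

!9 = 9! · Σ_{k=0}^{9} (-1)^k/k!
= 9! - 9!/1! + 9!/2! - 9!/3! + 9!/4! - 9!/5! + 9!/6! - 9!/7! + 9!/8! - 9!/9!
= 362880 - 362880 + 181440 - 60480 + 15120 - 3024 + 504 - 72 + 9 - 1
= 133496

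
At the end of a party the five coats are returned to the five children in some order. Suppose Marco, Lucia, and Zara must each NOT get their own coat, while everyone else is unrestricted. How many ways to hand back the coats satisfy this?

Inclusion-exclusion on the 3 forbidden self-matches:
Σ_{j=0}^{3} (-1)^j C(3,j)(5-j)!
= C(3,0)·5! - C(3,1)·4! + C(3,2)·3! - C(3,3)·2!
= 120 - 72 + 18 - 2
= 64

64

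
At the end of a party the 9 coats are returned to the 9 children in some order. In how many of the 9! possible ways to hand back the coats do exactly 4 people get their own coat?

5544

Choose which 4 of the 9 are fixed: C(9,4) = 126.
The other 5 form a derangement: !5 = 44.
Total: 126 × 44 = 5544.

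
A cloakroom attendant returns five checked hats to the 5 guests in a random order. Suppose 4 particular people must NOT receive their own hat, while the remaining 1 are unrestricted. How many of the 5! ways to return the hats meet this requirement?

Let A_j be the event that the j-th constrained one is fixed. By inclusion-exclusion over the 4 events:
Σ_{j=0}^{4} (-1)^j C(4,j)(5-j)!
= C(4,0)·5! - C(4,1)·4! + C(4,2)·3! - C(4,3)·2! + C(4,4)·1!
= 120 - 96 + 36 - 8 + 1
= 53

53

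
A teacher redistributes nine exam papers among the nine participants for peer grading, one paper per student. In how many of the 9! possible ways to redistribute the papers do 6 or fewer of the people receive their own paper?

362843

# with exactly i fixed is C(9,i)·!(9-i); sum over i=0..6:
  i=0: C(9,0)·!9 = 1·133496 = 133496
  i=1: C(9,1)·!8 = 9·14833 = 133497
  i=2: C(9,2)·!7 = 36·1854 = 66744
  i=3: C(9,3)·!6 = 84·265 = 22260
  i=4: C(9,4)·!5 = 126·44 = 5544
  i=5: C(9,5)·!4 = 126·9 = 1134
  i=6: C(9,6)·!3 = 84·2 = 168
Total = 362843.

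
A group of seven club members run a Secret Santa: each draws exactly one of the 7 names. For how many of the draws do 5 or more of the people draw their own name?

22

# with exactly i fixed is C(7,i)·!(7-i); sum over i=5..7:
  i=5: C(7,5)·!2 = 21·1 = 21
  i=6: C(7,6)·!1 = 7·0 = 0
  i=7: C(7,7)·!0 = 1·1 = 1
Total = 22.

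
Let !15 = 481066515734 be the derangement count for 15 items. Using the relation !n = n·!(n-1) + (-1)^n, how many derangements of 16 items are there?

7697064251745

!16 = 16·481066515734 + 1 = 7697064251745.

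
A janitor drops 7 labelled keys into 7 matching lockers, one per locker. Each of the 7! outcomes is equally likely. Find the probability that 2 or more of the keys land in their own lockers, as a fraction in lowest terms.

1331/5040

Favorable outcomes: Σ_{i≥2} C(7,i)·!(7-i) = 21·44 + 35·9 + 35·2 + 21·1 + 7·0 + 1·1 = 1331.
Total outcomes: 7! = 5040.
Probability = 1331/5040 = 1331/5040.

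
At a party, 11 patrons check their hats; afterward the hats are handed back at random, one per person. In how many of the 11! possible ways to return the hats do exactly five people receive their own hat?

122430

Pick the 5 fixed positions: C(11,5) = 462 ways.
The other 6 form a derangement: !6 = 265.
Total: 462 × 265 = 122430.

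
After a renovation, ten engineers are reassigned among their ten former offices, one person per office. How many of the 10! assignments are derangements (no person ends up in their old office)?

1334961

!10 is the nearest integer to 10!/e.
10! = 3628800, and 3628800/e ≈ 1334960.92, so !10 = 1334961.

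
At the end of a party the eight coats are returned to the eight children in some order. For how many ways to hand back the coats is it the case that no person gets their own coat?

!8 is the nearest integer to 8!/e.
8! = 40320, and 40320/e ≈ 14832.90, so !8 = 14833.

14833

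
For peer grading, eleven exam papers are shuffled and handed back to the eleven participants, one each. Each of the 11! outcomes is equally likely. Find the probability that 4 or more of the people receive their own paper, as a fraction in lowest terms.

Favorable outcomes: Σ_{i≥4} C(11,i)·!(11-i) = 330·1854 + 462·265 + 462·44 + 330·9 + 165·2 + 55·1 + 11·0 + 1·1 = 757934.
Total outcomes: 11! = 39916800.
Probability = 757934/39916800 = 378967/19958400.

378967/19958400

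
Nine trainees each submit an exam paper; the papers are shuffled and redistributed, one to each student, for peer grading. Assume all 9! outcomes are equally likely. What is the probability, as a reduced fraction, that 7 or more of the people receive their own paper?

37/362880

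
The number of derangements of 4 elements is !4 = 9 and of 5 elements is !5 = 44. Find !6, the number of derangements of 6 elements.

265

!6 = (6-1)·(!5 + !4) = 5·(44 + 9) = 5·53 = 265.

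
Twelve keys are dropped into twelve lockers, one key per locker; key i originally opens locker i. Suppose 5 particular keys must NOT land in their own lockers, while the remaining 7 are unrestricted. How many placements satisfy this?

312273360

Let A_j be the event that the j-th constrained one is fixed. By inclusion-exclusion over the 5 events:
Σ_{j=0}^{5} (-1)^j C(5,j)(12-j)!
= C(5,0)·12! - C(5,1)·11! + C(5,2)·10! - C(5,3)·9! + C(5,4)·8! - C(5,5)·7!
= 479001600 - 199584000 + 36288000 - 3628800 + 201600 - 5040
= 312273360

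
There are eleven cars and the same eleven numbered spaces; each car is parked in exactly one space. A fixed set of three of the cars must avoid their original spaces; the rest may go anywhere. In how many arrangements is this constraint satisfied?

30078720

Let A_j be the event that the j-th constrained one is fixed. By inclusion-exclusion over the 3 events:
Σ_{j=0}^{3} (-1)^j C(3,j)(11-j)!
= C(3,0)·11! - C(3,1)·10! + C(3,2)·9! - C(3,3)·8!
= 39916800 - 10886400 + 1088640 - 40320
= 30078720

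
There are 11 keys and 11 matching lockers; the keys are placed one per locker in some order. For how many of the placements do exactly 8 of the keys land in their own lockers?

330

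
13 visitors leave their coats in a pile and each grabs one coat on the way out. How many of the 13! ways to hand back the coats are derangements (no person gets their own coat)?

2290792932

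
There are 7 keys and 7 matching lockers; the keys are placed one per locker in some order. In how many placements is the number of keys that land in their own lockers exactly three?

Pick the 3 fixed positions: C(7,3) = 35 ways.
The remaining 4 must be deranged: !4 = 9.
Total: 35 × 9 = 315.

315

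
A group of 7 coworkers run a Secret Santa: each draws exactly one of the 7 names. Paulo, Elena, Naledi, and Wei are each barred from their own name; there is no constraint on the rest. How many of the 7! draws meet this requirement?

2790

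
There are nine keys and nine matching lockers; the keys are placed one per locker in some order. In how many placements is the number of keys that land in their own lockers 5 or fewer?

362675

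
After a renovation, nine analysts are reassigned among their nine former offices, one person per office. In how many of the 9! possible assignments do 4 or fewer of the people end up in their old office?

# with exactly i fixed is C(9,i)·!(9-i); sum over i=0..4:
  i=0: C(9,0)·!9 = 1·133496 = 133496
  i=1: C(9,1)·!8 = 9·14833 = 133497
  i=2: C(9,2)·!7 = 36·1854 = 66744
  i=3: C(9,3)·!6 = 84·265 = 22260
  i=4: C(9,4)·!5 = 126·44 = 5544
Total = 361541.

361541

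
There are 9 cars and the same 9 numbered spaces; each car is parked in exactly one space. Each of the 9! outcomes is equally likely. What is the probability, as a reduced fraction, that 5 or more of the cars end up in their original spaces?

Favorable outcomes: Σ_{i≥5} C(9,i)·!(9-i) = 126·9 + 84·2 + 36·1 + 9·0 + 1·1 = 1339.
Total outcomes: 9! = 362880.
Probability = 1339/362880 = 1339/362880.

1339/362880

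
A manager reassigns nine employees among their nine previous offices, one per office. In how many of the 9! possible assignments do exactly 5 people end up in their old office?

1134

Choose which 5 of the 9 are fixed: C(9,5) = 126.
The other 4 form a derangement: !4 = 9.
Total: 126 × 9 = 1134.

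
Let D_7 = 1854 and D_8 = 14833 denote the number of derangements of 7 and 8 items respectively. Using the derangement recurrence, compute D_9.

133496

D_9 = (9-1)·(D_8 + D_7) = 8·(14833 + 1854) = 8·16687 = 133496.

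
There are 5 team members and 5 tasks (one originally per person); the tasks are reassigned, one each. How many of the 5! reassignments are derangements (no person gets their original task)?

44

By inclusion-exclusion, !5 = Σ (-1)^k · 5!/k! for k=0..5
= 5! - 5!/1! + 5!/2! - 5!/3! + 5!/4! - 5!/5!
= 120 - 120 + 60 - 20 + 5 - 1
= 44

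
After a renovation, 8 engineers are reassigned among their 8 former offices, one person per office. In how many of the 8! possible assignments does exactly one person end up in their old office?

Choose which one of the 8 is fixed: C(8,1) = 8.
The remaining 7 must be deranged: !7 = 1854.
Total: 8 × 1854 = 14832.

14832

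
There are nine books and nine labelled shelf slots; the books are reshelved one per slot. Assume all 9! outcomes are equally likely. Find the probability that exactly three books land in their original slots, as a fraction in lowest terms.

Favorable outcomes: C(9,3)·!6 = 84·265 = 22260.
Total outcomes: 9! = 362880.
Probability = 22260/362880 = 53/864.

53/864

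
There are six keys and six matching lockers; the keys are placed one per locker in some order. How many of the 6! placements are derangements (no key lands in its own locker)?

!6 is the nearest integer to 6!/e.
6! = 720, and 720/e ≈ 264.87, so !6 = 265.

265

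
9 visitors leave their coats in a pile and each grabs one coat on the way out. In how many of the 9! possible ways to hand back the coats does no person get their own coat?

By inclusion-exclusion, !9 = Σ (-1)^k · 9!/k! for k=0..9
= 9! - 9!/1! + 9!/2! - 9!/3! + 9!/4! - 9!/5! + 9!/6! - 9!/7! + 9!/8! - 9!/9!
= 362880 - 362880 + 181440 - 60480 + 15120 - 3024 + 504 - 72 + 9 - 1
= 133496

133496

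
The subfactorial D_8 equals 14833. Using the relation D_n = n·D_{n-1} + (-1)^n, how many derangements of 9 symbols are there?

D_9 = 9·14833 - 1 = 133496.

133496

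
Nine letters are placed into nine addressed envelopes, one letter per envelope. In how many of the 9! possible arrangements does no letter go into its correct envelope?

!9 is the nearest integer to 9!/e.
9! = 362880, and 362880/e ≈ 133496.09, so !9 = 133496.

133496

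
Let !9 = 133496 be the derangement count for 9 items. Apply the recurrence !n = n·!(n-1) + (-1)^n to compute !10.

1334961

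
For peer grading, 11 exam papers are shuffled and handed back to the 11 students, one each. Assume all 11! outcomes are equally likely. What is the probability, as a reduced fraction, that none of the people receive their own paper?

Favorable outcomes: !11 = 14684570.
Total outcomes: 11! = 39916800.
Probability = 14684570/39916800 = 1468457/3991680.

1468457/3991680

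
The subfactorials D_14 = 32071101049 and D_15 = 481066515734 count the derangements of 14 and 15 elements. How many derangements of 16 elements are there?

D_16 = (16-1)·(D_15 + D_14) = 15·(481066515734 + 32071101049) = 15·513137616783 = 7697064251745.

7697064251745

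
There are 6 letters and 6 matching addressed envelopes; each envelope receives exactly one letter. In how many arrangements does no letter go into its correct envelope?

265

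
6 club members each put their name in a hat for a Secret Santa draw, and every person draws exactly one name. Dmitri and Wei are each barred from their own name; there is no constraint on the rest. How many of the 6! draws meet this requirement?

Inclusion-exclusion on the 2 forbidden self-matches:
Σ_{j=0}^{2} (-1)^j C(2,j)(6-j)!
= C(2,0)·6! - C(2,1)·5! + C(2,2)·4!
= 720 - 240 + 24
= 504

504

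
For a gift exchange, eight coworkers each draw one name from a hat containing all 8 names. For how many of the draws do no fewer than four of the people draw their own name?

Sum C(8,i)·!(8-i) for i = 4..8:
  i=4: C(8,4)·!4 = 70·9 = 630
  i=5: C(8,5)·!3 = 56·2 = 112
  i=6: C(8,6)·!2 = 28·1 = 28
  i=7: C(8,7)·!1 = 8·0 = 0
  i=8: C(8,8)·!0 = 1·1 = 1
Total = 771.

771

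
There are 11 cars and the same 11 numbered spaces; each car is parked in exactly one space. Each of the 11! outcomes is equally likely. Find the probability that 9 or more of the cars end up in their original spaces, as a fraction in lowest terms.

1/712800

Favorable outcomes: Σ_{i≥9} C(11,i)·!(11-i) = 55·1 + 11·0 + 1·1 = 56.
Total outcomes: 11! = 39916800.
Probability = 56/39916800 = 1/712800.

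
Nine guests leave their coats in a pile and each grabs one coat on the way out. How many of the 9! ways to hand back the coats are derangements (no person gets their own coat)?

133496

The subfactorial !9 = [9!/e] (nearest integer).
9! = 362880, and 362880/e ≈ 133496.09, so !9 = 133496.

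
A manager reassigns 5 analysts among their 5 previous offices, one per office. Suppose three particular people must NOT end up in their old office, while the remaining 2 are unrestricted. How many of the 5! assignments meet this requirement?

Let A_j be the event that the j-th constrained one is fixed. By inclusion-exclusion over the 3 events:
Σ_{j=0}^{3} (-1)^j C(3,j)(5-j)!
= C(3,0)·5! - C(3,1)·4! + C(3,2)·3! - C(3,3)·2!
= 120 - 72 + 18 - 2
= 64

64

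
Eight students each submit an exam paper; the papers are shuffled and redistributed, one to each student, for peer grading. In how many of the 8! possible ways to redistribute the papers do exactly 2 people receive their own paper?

7420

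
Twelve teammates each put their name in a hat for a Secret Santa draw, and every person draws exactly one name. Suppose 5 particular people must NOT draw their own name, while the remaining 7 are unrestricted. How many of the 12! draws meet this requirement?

Inclusion-exclusion on the 5 forbidden self-matches:
Σ_{j=0}^{5} (-1)^j C(5,j)(12-j)!
= C(5,0)·12! - C(5,1)·11! + C(5,2)·10! - C(5,3)·9! + C(5,4)·8! - C(5,5)·7!
= 479001600 - 199584000 + 36288000 - 3628800 + 201600 - 5040
= 312273360

312273360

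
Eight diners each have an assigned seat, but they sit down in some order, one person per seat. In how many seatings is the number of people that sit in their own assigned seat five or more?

Sum C(8,i)·!(8-i) for i = 5..8:
  i=5: C(8,5)·!3 = 56·2 = 112
  i=6: C(8,6)·!2 = 28·1 = 28
  i=7: C(8,7)·!1 = 8·0 = 0
  i=8: C(8,8)·!0 = 1·1 = 1
Total = 141.

141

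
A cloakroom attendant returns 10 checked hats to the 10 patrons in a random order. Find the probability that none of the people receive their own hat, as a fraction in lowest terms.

16481/44800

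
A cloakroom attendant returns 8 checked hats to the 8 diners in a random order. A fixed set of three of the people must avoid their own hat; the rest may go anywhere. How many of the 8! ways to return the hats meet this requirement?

27240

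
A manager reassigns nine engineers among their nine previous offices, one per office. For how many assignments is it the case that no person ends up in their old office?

!9 is the nearest integer to 9!/e.
9! = 362880, and 362880/e ≈ 133496.09, so !9 = 133496.

133496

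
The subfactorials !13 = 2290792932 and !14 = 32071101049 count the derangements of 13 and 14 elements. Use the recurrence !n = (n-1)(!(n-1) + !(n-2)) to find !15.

481066515734

!15 = (15-1)·(!14 + !13) = 14·(32071101049 + 2290792932) = 14·34361893981 = 481066515734.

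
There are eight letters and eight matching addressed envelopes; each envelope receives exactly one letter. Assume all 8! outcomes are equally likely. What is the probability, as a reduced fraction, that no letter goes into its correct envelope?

Favorable outcomes: !8 = 14833.
Total outcomes: 8! = 40320.
Probability = 14833/40320 = 2119/5760.

2119/5760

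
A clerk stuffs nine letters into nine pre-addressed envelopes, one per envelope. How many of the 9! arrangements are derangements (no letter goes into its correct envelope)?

133496

The number of derangements of 9 is !9 = Σ_{k=0}^{9} (-1)^k·9!/k!
= 9! - 9!/1! + 9!/2! - 9!/3! + 9!/4! - 9!/5! + 9!/6! - 9!/7! + 9!/8! - 9!/9!
= 362880 - 362880 + 181440 - 60480 + 15120 - 3024 + 504 - 72 + 9 - 1
= 133496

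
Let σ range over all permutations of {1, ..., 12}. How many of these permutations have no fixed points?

176214841

Recurrence: !12 = 11·(!11 + !10).
!12 = 11·(14684570 + 1334961) = 11·16019531 = 176214841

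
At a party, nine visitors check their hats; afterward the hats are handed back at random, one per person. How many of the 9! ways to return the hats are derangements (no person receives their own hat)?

Use !n = (n-1)(!(n-1) + !(n-2)).
!9 = 8·(14833 + 1854) = 8·16687 = 133496

133496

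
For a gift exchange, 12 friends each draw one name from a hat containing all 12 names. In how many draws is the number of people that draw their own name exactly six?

Pick the 6 fixed positions: C(12,6) = 924 ways.
The remaining 6 must be deranged: !6 = 265.
Total: 924 × 265 = 244860.

244860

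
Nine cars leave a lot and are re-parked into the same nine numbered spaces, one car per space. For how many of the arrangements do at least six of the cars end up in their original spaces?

# with exactly i fixed is C(9,i)·!(9-i); sum over i=6..9:
  i=6: C(9,6)·!3 = 84·2 = 168
  i=7: C(9,7)·!2 = 36·1 = 36
  i=8: C(9,8)·!1 = 9·0 = 0
  i=9: C(9,9)·!0 = 1·1 = 1
Total = 205.

205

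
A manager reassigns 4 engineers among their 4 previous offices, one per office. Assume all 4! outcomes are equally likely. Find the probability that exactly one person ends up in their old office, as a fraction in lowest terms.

1/3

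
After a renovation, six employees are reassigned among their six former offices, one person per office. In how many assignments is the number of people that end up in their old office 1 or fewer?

# with exactly i fixed is C(6,i)·!(6-i); sum over i=0..1:
  i=0: C(6,0)·!6 = 1·265 = 265
  i=1: C(6,1)·!5 = 6·44 = 264
Total = 529.

529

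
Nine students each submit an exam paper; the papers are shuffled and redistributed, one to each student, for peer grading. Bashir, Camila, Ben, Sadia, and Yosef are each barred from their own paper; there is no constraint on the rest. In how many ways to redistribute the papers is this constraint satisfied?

205056

Inclusion-exclusion on the 5 forbidden self-matches:
Σ_{j=0}^{5} (-1)^j C(5,j)(9-j)!
= C(5,0)·9! - C(5,1)·8! + C(5,2)·7! - C(5,3)·6! + C(5,4)·5! - C(5,5)·4!
= 362880 - 201600 + 50400 - 7200 + 600 - 24
= 205056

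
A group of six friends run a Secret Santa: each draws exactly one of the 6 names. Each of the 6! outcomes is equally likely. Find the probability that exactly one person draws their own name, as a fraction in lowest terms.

11/30

Favorable outcomes: C(6,1)·!5 = 6·44 = 264.
Total outcomes: 6! = 720.
Probability = 264/720 = 11/30.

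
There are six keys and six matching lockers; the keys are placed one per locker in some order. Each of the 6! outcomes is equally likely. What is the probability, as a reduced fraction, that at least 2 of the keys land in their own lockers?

191/720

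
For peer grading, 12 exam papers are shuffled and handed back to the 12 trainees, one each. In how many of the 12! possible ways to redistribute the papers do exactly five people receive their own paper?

1468368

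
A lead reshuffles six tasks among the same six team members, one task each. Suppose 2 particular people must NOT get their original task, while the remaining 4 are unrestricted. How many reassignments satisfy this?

504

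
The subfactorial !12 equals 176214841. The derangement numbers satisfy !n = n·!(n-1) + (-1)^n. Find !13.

2290792932

!13 = 13·176214841 - 1 = 2290792932.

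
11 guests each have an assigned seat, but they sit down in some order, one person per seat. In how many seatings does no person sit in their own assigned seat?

14684570

By inclusion-exclusion, !11 = Σ (-1)^k · 11!/k! for k=0..11
= 11! - 11!/1! + 11!/2! - 11!/3! + 11!/4! - 11!/5! + 11!/6! - 11!/7! + 11!/8! - 11!/9! + 11!/10! - 11!/11!
= 39916800 - 39916800 + 19958400 - 6652800 + 1663200 - 332640 + 55440 - 7920 + 990 - 110 + 11 - 1
= 14684570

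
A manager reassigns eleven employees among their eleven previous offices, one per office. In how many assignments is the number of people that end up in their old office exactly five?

Choose which 5 of the 11 are fixed: C(11,5) = 462.
The remaining 6 must be deranged: !6 = 265.
Total: 462 × 265 = 122430.

122430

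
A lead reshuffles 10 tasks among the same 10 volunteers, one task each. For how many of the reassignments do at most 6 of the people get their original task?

Sum C(10,i)·!(10-i) for i = 0..6:
  i=0: C(10,0)·!10 = 1·1334961 = 1334961
  i=1: C(10,1)·!9 = 10·133496 = 1334960
  i=2: C(10,2)·!8 = 45·14833 = 667485
  i=3: C(10,3)·!7 = 120·1854 = 222480
  i=4: C(10,4)·!6 = 210·265 = 55650
  i=5: C(10,5)·!5 = 252·44 = 11088
  i=6: C(10,6)·!4 = 210·9 = 1890
Total = 3628514.

3628514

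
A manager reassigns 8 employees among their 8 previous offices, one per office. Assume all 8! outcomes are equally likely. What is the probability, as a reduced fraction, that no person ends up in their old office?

2119/5760

Favorable outcomes: !8 = 14833.
Total outcomes: 8! = 40320.
Probability = 14833/40320 = 2119/5760.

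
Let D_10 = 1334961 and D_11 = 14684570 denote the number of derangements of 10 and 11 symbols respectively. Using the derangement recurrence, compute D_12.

176214841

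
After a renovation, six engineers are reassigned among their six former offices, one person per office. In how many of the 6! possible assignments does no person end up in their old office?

265

!6 is the nearest integer to 6!/e.
6! = 720, and 720/e ≈ 264.87, so !6 = 265.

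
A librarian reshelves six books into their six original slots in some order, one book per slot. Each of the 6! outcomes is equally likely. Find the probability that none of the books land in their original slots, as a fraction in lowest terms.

53/144

Favorable outcomes: !6 = 265.
Total outcomes: 6! = 720.
Probability = 265/720 = 53/144.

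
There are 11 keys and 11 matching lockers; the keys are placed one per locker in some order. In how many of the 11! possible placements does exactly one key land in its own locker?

Choose which one of the 11 is fixed: C(11,1) = 11.
The other 10 form a derangement: !10 = 1334961.
Total: 11 × 1334961 = 14684571.

14684571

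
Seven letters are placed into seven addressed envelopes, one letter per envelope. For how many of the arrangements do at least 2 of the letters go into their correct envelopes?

Sum C(7,i)·!(7-i) for i = 2..7:
  i=2: C(7,2)·!5 = 21·44 = 924
  i=3: C(7,3)·!4 = 35·9 = 315
  i=4: C(7,4)·!3 = 35·2 = 70
  i=5: C(7,5)·!2 = 21·1 = 21
  i=6: C(7,6)·!1 = 7·0 = 0
  i=7: C(7,7)·!0 = 1·1 = 1
Total = 1331.

1331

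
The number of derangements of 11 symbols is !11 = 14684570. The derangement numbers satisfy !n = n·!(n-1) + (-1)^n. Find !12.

!12 = 12·14684570 + 1 = 176214841.

176214841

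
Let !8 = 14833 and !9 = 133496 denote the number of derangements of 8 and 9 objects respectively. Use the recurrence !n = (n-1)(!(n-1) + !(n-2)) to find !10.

!10 = (10-1)·(!9 + !8) = 9·(133496 + 14833) = 9·148329 = 1334961.

1334961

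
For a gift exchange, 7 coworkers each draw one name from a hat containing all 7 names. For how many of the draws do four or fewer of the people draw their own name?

5018

Sum C(7,i)·!(7-i) for i = 0..4:
  i=0: C(7,0)·!7 = 1·1854 = 1854
  i=1: C(7,1)·!6 = 7·265 = 1855
  i=2: C(7,2)·!5 = 21·44 = 924
  i=3: C(7,3)·!4 = 35·9 = 315
  i=4: C(7,4)·!3 = 35·2 = 70
Total = 5018.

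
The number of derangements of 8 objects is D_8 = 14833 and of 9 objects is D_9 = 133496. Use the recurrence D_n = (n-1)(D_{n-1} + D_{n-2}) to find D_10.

D_10 = (10-1)·(D_9 + D_8) = 9·(133496 + 14833) = 9·148329 = 1334961.

1334961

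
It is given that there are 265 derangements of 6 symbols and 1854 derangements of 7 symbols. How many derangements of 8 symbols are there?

14833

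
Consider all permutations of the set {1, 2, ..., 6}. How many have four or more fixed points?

16

# with exactly i fixed is C(6,i)·!(6-i); sum over i=4..6:
  i=4: C(6,4)·!2 = 15·1 = 15
  i=5: C(6,5)·!1 = 6·0 = 0
  i=6: C(6,6)·!0 = 1·1 = 1
Total = 16.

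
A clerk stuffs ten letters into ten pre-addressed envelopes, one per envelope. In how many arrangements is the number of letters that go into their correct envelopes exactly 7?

240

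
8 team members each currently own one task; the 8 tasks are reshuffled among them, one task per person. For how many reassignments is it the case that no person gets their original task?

14833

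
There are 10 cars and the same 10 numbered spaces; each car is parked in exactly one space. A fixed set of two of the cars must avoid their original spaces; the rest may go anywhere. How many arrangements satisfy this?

2943360

Inclusion-exclusion on the 2 forbidden self-matches:
Σ_{j=0}^{2} (-1)^j C(2,j)(10-j)!
= C(2,0)·10! - C(2,1)·9! + C(2,2)·8!
= 3628800 - 725760 + 40320
= 2943360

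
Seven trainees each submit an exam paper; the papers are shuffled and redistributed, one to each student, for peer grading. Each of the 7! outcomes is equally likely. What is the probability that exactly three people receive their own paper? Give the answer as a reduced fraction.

1/16

Favorable outcomes: C(7,3)·!4 = 35·9 = 315.
Total outcomes: 7! = 5040.
Probability = 315/5040 = 1/16.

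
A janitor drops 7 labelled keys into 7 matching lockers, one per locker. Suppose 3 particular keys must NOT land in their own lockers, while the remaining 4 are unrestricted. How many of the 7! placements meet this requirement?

Inclusion-exclusion on the 3 forbidden self-matches:
Σ_{j=0}^{3} (-1)^j C(3,j)(7-j)!
= C(3,0)·7! - C(3,1)·6! + C(3,2)·5! - C(3,3)·4!
= 5040 - 2160 + 360 - 24
= 3216

3216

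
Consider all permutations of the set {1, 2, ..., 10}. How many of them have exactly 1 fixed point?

Choose which one of the 10 is fixed: C(10,1) = 10.
The other 9 form a derangement: !9 = 133496.
Total: 10 × 133496 = 1334960.

1334960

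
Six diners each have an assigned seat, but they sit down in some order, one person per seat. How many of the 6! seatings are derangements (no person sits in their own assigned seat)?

265

Use !n = n·!(n-1) + (-1)^n.
!6 = 6·44 + 1 = 265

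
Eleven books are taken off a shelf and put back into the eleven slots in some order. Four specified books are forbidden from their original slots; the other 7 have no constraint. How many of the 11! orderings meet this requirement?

27422640

Let A_j be the event that the j-th constrained one is fixed. By inclusion-exclusion over the 4 events:
Σ_{j=0}^{4} (-1)^j C(4,j)(11-j)!
= C(4,0)·11! - C(4,1)·10! + C(4,2)·9! - C(4,3)·8! + C(4,4)·7!
= 39916800 - 14515200 + 2177280 - 161280 + 5040
= 27422640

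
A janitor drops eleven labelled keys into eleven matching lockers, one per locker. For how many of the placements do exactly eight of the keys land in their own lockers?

330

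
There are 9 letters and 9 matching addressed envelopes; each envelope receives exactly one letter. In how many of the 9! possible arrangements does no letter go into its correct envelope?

!9 is the nearest integer to 9!/e.
9! = 362880, and 362880/e ≈ 133496.09, so !9 = 133496.

133496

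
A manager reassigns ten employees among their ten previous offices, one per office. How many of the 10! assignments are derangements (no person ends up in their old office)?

Use !n = n·!(n-1) + (-1)^n.
!10 = 10·133496 + 1 = 1334961

1334961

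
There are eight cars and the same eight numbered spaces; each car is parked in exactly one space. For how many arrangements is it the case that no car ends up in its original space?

14833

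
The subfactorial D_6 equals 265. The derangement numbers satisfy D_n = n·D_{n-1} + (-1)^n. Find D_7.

1854

D_7 = 7·265 - 1 = 1854.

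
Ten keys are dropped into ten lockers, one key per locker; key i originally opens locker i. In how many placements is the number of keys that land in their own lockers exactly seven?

Choose which 7 of the 10 are fixed: C(10,7) = 120.
The other 3 form a derangement: !3 = 2.
Total: 120 × 2 = 240.

240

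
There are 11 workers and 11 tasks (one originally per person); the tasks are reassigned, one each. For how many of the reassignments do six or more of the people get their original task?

23684

Sum C(11,i)·!(11-i) for i = 6..11:
  i=6: C(11,6)·!5 = 462·44 = 20328
  i=7: C(11,7)·!4 = 330·9 = 2970
  i=8: C(11,8)·!3 = 165·2 = 330
  i=9: C(11,9)·!2 = 55·1 = 55
  i=10: C(11,10)·!1 = 11·0 = 0
  i=11: C(11,11)·!0 = 1·1 = 1
Total = 23684.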